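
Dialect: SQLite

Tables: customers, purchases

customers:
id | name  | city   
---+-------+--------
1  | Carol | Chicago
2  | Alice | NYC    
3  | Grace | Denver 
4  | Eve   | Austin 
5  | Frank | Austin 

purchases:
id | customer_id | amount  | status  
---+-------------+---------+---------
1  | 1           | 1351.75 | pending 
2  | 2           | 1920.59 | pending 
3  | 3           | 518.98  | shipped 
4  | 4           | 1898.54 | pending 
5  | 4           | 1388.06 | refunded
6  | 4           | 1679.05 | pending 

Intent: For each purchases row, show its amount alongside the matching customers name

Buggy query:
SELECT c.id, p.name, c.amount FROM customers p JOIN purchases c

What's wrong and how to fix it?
Bug: JOIN with no ON clause produces a cartesian product; every purchases row pairs with every customers row

Fix: Add ON c.customer_id = p.id to the JOIN

Corrected query:
SELECT c.id, p.name, c.amount FROM customers p JOIN purchases c ON c.customer_id = p.id

Result:
id | name  | amount 
---+-------+--------
1  | Carol | 1351.75
2  | Alice | 1920.59
3  | Grace | 518.98 
4  | Eve   | 1898.54
5  | Eve   | 1388.06
6  | Eve   | 1679.05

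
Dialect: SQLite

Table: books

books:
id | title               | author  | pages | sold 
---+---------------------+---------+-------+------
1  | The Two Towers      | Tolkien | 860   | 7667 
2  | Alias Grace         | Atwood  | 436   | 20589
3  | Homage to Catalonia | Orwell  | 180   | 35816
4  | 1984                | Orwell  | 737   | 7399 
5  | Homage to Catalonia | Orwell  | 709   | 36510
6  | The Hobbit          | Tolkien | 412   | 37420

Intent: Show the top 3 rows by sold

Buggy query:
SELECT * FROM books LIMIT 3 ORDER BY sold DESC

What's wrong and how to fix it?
Bug: ORDER BY cannot follow LIMIT; LIMIT is the final clause

Fix: Swap the clauses: ORDER BY first, then LIMIT

Corrected query:
SELECT * FROM books ORDER BY sold DESC LIMIT 3

Result:
id | title               | author  | pages | sold 
---+---------------------+---------+-------+------
6  | The Hobbit          | Tolkien | 412   | 37420
5  | Homage to Catalonia | Orwell  | 709   | 36510
3  | Homage to Catalonia | Orwell  | 180   | 35816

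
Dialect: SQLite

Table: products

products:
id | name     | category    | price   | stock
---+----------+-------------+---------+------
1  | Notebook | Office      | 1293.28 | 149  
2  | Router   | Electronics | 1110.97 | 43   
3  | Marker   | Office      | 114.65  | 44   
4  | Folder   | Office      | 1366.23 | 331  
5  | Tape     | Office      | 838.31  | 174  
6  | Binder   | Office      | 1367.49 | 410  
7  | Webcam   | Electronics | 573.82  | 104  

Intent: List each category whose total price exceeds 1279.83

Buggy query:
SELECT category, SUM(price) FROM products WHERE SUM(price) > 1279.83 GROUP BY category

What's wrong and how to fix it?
Bug: Aggregate functions cannot appear in a WHERE clause

Fix: Use HAVING (which filters groups after aggregation) instead of WHERE

Corrected query:
SELECT category, SUM(price) FROM products GROUP BY category HAVING SUM(price) > 1279.83

Result:
category    | SUM(price)
------------+-----------
Electronics | 1684.79   
Office      | 4979.96   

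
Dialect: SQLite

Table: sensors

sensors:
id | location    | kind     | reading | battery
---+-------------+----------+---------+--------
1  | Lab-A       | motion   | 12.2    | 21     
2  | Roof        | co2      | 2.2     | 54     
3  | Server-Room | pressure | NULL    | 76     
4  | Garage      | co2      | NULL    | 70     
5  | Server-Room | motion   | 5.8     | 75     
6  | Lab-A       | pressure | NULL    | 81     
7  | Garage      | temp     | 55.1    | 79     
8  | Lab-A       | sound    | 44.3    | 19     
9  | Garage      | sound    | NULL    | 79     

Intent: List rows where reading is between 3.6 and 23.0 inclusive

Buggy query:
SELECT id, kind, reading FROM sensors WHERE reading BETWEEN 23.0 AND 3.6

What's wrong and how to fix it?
Bug: The bounds are reversed; BETWEEN a AND b requires a <= b to match anything

Fix: Write BETWEEN 3.6 AND 23.0

Corrected query:
SELECT id, kind, reading FROM sensors WHERE reading BETWEEN 3.6 AND 23.0

Result:
id | kind   | reading
---+--------+--------
1  | motion | 12.2   
5  | motion | 5.8    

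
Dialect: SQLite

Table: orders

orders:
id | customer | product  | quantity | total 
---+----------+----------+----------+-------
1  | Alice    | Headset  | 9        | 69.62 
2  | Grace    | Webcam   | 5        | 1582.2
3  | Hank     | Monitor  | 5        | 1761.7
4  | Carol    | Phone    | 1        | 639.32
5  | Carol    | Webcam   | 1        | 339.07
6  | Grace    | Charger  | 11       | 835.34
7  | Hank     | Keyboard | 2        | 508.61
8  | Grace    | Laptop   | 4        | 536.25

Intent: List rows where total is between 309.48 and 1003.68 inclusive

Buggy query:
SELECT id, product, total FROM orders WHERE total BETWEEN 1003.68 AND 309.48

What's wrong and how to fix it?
Bug: BETWEEN expects the lower bound first; with 1003.68 AND 309.48 the range is empty

Fix: Write BETWEEN 309.48 AND 1003.68

Corrected query:
SELECT id, product, total FROM orders WHERE total BETWEEN 309.48 AND 1003.68

Result:
id | product  | total 
---+----------+-------
4  | Phone    | 639.32
5  | Webcam   | 339.07
6  | Charger  | 835.34
7  | Keyboard | 508.61
8  | Laptop   | 536.25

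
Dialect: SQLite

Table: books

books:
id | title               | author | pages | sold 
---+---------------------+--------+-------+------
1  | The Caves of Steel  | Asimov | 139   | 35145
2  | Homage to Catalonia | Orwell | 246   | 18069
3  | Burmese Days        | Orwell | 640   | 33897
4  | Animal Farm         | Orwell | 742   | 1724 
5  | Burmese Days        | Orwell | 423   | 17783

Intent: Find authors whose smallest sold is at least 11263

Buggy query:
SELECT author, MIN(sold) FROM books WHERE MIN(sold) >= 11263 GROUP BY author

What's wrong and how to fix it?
Bug: MIN() in WHERE is a misuse of aggregate

Fix: Use HAVING for the per-group MIN condition

Corrected query:
SELECT author, MIN(sold) FROM books GROUP BY author HAVING MIN(sold) >= 11263

Result:
author | MIN(sold)
-------+----------
Asimov | 35145    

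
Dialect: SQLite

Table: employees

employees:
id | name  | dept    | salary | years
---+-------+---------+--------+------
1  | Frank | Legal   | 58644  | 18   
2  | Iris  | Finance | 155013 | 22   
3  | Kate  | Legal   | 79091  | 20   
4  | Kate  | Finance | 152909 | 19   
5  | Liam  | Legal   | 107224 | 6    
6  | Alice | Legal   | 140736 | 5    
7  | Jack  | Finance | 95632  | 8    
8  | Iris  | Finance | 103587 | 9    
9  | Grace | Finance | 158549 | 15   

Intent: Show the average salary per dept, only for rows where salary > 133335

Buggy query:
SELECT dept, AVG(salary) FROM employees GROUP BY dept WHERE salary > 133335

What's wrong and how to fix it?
Bug: WHERE cannot follow GROUP BY

Fix: Place WHERE between FROM and GROUP BY

Corrected query:
SELECT dept, AVG(salary) FROM employees WHERE salary > 133335 GROUP BY dept

Result:
dept    | AVG(salary)  
--------+--------------
Finance | 155490.333333
Legal   | 140736       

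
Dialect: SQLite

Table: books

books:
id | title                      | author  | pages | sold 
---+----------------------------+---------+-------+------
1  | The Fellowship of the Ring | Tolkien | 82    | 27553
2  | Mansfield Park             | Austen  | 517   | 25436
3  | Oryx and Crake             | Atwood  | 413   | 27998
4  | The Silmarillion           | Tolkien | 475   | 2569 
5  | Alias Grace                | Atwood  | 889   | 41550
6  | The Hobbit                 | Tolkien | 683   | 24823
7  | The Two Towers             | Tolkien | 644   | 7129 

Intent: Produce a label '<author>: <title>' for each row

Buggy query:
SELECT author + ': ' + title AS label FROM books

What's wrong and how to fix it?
Bug: SQLite uses || for string concatenation; + coerces text to numbers (yielding 0)

Fix: Replace + with || to concatenate text

Corrected query:
SELECT author || ': ' || title AS label FROM books

Result:
label                              
-----------------------------------
Tolkien: The Fellowship of the Ring
Austen: Mansfield Park             
Atwood: Oryx and Crake             
Tolkien: The Silmarillion          
Atwood: Alias Grace                
Tolkien: The Hobbit                
Tolkien: The Two Towers            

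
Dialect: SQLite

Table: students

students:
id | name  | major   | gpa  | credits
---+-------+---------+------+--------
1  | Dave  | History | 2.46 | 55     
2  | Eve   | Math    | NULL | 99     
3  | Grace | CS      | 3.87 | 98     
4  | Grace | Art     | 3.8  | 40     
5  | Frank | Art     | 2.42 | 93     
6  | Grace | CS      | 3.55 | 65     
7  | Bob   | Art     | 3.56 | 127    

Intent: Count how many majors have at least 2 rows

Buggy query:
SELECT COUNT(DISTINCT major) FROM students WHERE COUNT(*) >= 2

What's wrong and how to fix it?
Bug: COUNT(*) cannot appear in WHERE; the per-group count doesn't exist yet

Fix: Use a subquery that GROUPs and filters with HAVING, then count its rows

Corrected query:
SELECT COUNT(*) FROM (SELECT major FROM students GROUP BY major HAVING COUNT(*) >= 2)

Result:
COUNT(*)
--------
2       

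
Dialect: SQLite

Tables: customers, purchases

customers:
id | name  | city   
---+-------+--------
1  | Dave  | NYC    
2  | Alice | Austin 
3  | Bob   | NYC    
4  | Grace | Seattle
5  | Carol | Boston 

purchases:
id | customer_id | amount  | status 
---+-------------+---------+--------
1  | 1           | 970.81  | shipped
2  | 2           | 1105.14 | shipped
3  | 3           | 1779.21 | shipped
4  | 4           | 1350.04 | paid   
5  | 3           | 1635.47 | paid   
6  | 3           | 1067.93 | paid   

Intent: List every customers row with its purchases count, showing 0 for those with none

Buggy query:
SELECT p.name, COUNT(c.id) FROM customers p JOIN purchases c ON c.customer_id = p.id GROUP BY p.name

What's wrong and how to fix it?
Bug: INNER JOIN drops customers rows that have no matching purchases rows

Fix: Switch to LEFT JOIN to retain unmatched parent rows

Corrected query:
SELECT p.name, COUNT(c.id) FROM customers p LEFT JOIN purchases c ON c.customer_id = p.id GROUP BY p.name

Result:
name  | COUNT(c.id)
------+------------
Alice | 1          
Bob   | 3          
Carol | 0          
Dave  | 1          
Grace | 1          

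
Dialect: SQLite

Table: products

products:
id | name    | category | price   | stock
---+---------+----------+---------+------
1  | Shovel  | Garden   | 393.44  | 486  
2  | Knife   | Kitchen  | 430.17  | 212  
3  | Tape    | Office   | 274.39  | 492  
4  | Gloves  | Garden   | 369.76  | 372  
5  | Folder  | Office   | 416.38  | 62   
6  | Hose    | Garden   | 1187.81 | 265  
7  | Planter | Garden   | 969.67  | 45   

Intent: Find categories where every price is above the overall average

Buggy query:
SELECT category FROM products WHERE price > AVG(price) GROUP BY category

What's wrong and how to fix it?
Bug: WHERE evaluates per row before aggregation, so AVG() is unavailable

Fix: Compute the overall average in a scalar subquery and compare each group's MIN against it in HAVING

Corrected query:
SELECT category FROM products GROUP BY category HAVING MIN(price) > (SELECT AVG(price) FROM products)

Result:
(no rows)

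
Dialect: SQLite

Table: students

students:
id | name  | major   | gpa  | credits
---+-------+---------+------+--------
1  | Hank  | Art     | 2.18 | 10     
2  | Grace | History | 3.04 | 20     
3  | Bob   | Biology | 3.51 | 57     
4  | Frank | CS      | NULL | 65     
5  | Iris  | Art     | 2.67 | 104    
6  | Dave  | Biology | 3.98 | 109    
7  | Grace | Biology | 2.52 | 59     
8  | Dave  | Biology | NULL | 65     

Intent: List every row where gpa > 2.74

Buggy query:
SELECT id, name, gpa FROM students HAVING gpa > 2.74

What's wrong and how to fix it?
Bug: This is a non-aggregate query (no GROUP BY, no aggregates), so in SQLite the HAVING clause is invalid here; a row-level condition belongs in WHERE

Fix: Replace HAVING with WHERE since the condition applies to individual rows

Corrected query:
SELECT id, name, gpa FROM students WHERE gpa > 2.74

Result:
id | name  | gpa 
---+-------+-----
2  | Grace | 3.04
3  | Bob   | 3.51
6  | Dave  | 3.98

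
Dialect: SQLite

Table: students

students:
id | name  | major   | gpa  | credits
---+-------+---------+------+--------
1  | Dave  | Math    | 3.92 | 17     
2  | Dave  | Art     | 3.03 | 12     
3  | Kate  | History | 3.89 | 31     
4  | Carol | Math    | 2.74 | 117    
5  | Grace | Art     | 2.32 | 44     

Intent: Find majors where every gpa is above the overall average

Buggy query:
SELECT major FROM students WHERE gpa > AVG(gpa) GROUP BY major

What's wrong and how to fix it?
Bug: AVG() is an aggregate; it can't sit directly in WHERE

Fix: Use a subquery for AVG and a HAVING MIN(...) filter so the condition holds for every row in the group

Corrected query:
SELECT major FROM students GROUP BY major HAVING MIN(gpa) > (SELECT AVG(gpa) FROM students)

Result:
major  
-------
History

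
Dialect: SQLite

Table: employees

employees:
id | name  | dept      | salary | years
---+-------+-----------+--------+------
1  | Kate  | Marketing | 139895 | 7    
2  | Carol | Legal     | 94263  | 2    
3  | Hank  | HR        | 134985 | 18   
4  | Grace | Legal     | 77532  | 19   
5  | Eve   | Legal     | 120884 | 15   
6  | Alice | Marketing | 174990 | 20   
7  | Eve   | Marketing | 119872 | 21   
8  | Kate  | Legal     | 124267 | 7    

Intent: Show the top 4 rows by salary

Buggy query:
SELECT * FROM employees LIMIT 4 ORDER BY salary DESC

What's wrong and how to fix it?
Bug: ORDER BY cannot follow LIMIT; LIMIT is the final clause

Fix: Sort with ORDER BY, then apply LIMIT

Corrected query:
SELECT * FROM employees ORDER BY salary DESC LIMIT 4

Result:
id | name  | dept      | salary | years
---+-------+-----------+--------+------
6  | Alice | Marketing | 174990 | 20   
1  | Kate  | Marketing | 139895 | 7    
3  | Hank  | HR        | 134985 | 18   
8  | Kate  | Legal     | 124267 | 7    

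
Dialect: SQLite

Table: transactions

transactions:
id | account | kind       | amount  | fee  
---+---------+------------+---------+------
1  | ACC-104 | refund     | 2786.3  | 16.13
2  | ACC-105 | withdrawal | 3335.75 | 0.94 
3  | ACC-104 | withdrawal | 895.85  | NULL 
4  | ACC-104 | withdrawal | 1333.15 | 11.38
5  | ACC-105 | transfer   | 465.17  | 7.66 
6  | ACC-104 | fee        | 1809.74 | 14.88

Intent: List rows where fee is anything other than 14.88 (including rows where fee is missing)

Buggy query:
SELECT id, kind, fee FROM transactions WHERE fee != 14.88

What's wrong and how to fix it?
Bug: Inequality against NULL is unknown, not true; rows with NULL are dropped

Fix: Handle NULL separately with IS NULL alongside the inequality

Corrected query:
SELECT id, kind, fee FROM transactions WHERE fee != 14.88 OR fee IS NULL

Result:
id | kind       | fee  
---+------------+------
1  | refund     | 16.13
2  | withdrawal | 0.94 
3  | withdrawal | NULL 
4  | withdrawal | 11.38
5  | transfer   | 7.66 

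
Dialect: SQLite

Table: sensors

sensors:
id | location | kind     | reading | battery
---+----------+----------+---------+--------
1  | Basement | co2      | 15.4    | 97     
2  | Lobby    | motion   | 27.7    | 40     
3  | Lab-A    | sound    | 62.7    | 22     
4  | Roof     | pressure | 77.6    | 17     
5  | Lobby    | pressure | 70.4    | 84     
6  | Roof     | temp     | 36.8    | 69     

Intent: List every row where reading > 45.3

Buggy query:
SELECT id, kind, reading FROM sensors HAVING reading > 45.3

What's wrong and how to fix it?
Bug: HAVING filters the output of aggregation, but this query has no GROUP BY and no aggregate functions, so SQLite rejects it (HAVING clause on a non-aggregate query); the condition here is per row

Fix: Use WHERE for row-level filtering

Corrected query:
SELECT id, kind, reading FROM sensors WHERE reading > 45.3

Result:
id | kind     | reading
---+----------+--------
3  | sound    | 62.7   
4  | pressure | 77.6   
5  | pressure | 70.4   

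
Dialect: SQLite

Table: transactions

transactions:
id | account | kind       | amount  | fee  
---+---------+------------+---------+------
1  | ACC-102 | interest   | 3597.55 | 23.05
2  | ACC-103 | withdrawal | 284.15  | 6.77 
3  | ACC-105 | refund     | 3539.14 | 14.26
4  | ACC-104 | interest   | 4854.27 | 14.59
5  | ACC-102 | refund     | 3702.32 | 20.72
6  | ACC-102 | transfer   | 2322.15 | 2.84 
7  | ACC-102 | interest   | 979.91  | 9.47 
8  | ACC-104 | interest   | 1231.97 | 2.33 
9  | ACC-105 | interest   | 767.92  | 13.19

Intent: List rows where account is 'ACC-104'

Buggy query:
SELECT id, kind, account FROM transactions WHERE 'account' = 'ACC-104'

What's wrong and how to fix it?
Bug: Single quotes denote string literals in SQL; the column name is being compared as a constant string

Fix: Remove the quotes around the column name (or use double quotes for an identifier)

Corrected query:
SELECT id, kind, account FROM transactions WHERE account = 'ACC-104'

Result:
id | kind     | account
---+----------+--------
4  | interest | ACC-104
8  | interest | ACC-104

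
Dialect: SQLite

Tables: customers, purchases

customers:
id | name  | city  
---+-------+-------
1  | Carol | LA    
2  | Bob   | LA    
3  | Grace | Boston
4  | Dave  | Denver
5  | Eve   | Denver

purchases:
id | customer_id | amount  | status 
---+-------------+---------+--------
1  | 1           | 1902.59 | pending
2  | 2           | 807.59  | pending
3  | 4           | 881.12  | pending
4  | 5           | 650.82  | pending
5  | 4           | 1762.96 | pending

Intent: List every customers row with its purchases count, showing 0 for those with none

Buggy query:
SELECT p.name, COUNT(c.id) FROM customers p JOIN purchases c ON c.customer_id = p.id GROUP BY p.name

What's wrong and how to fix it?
Bug: INNER JOIN drops customers rows that have no matching purchases rows

Fix: Use LEFT JOIN so parents without children still appear (COUNT(c.id) gives 0)

Corrected query:
SELECT p.name, COUNT(c.id) FROM customers p LEFT JOIN purchases c ON c.customer_id = p.id GROUP BY p.name

Result:
name  | COUNT(c.id)
------+------------
Bob   | 1          
Carol | 1          
Dave  | 2          
Eve   | 1          
Grace | 0          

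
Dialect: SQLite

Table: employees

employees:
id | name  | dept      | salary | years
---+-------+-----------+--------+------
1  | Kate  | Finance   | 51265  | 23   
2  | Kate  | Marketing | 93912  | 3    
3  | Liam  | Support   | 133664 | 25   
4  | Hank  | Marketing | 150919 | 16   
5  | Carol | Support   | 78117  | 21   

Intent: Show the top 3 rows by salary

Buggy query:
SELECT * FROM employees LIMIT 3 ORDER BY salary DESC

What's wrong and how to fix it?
Bug: ORDER BY cannot follow LIMIT; LIMIT is the final clause

Fix: Sort with ORDER BY, then apply LIMIT

Corrected query:
SELECT * FROM employees ORDER BY salary DESC LIMIT 3

Result:
id | name | dept      | salary | years
---+------+-----------+--------+------
4  | Hank | Marketing | 150919 | 16   
3  | Liam | Support   | 133664 | 25   
2  | Kate | Marketing | 93912  | 3    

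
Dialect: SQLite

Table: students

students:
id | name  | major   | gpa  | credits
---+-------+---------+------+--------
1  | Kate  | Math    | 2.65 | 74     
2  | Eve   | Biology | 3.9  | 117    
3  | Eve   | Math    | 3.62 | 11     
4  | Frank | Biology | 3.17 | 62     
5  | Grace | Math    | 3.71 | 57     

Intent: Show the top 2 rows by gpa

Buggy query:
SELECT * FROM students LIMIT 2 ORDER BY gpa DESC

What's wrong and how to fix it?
Bug: ORDER BY cannot follow LIMIT; LIMIT is the final clause

Fix: Swap the clauses: ORDER BY first, then LIMIT

Corrected query:
SELECT * FROM students ORDER BY gpa DESC LIMIT 2

Result:
id | name  | major   | gpa  | credits
---+-------+---------+------+--------
2  | Eve   | Biology | 3.9  | 117    
5  | Grace | Math    | 3.71 | 57     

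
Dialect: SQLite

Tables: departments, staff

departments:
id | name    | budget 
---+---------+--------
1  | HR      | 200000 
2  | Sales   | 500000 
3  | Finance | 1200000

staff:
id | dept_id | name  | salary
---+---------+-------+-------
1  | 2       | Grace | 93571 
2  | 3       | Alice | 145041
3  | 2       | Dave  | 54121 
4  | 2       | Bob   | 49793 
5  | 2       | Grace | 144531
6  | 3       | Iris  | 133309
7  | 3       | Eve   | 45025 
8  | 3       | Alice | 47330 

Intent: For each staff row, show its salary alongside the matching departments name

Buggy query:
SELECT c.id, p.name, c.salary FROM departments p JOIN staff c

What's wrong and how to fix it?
Bug: JOIN with no ON clause produces a cartesian product; every staff row pairs with every departments row

Fix: Specify the join condition linking the foreign key to the parent id

Corrected query:
SELECT c.id, p.name, c.salary FROM departments p JOIN staff c ON c.dept_id = p.id

Result:
id | name    | salary
---+---------+-------
1  | Sales   | 93571 
2  | Finance | 145041
3  | Sales   | 54121 
4  | Sales   | 49793 
5  | Sales   | 144531
6  | Finance | 133309
7  | Finance | 45025 
8  | Finance | 47330 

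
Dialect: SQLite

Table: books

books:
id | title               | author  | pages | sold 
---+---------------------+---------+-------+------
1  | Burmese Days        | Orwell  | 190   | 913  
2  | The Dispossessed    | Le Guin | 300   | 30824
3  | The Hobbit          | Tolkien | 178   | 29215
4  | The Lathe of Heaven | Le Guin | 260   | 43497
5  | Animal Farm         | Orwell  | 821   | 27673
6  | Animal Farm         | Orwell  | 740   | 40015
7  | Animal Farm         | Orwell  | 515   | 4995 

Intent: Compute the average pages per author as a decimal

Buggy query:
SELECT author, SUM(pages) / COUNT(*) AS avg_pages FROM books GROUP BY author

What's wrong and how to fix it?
Bug: SUM(pages) and COUNT(*) are both integers; the division truncates the fractional part

Fix: Cast one side to REAL so the division keeps the fractional part

Corrected query:
SELECT author, SUM(pages) * 1.0 / COUNT(*) AS avg_pages FROM books GROUP BY author

Result:
author  | avg_pages
--------+----------
Le Guin | 280      
Orwell  | 566.5    
Tolkien | 178      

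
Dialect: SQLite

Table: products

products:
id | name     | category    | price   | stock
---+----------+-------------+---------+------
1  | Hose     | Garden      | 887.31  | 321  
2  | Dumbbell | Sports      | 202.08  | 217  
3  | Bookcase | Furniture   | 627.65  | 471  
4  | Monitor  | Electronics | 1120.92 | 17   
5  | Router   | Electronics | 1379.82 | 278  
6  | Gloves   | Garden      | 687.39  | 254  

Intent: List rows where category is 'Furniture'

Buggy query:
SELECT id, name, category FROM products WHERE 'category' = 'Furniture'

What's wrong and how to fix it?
Bug: Single quotes denote string literals in SQL; the column name is being compared as a constant string

Fix: Reference the column as category without single quotes

Corrected query:
SELECT id, name, category FROM products WHERE category = 'Furniture'

Result:
id | name     | category 
---+----------+----------
3  | Bookcase | Furniture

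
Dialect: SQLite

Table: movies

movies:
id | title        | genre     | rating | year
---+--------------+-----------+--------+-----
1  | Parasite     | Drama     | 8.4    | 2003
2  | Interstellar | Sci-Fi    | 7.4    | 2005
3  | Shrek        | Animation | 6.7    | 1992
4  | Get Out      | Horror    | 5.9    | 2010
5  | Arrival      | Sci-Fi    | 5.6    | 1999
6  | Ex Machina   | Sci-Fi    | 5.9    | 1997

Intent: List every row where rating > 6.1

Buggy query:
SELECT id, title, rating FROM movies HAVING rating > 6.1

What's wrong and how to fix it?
Bug: This is a non-aggregate query (no GROUP BY, no aggregates), so in SQLite the HAVING clause is invalid here; a row-level condition belongs in WHERE

Fix: Replace HAVING with WHERE since the condition applies to individual rows

Corrected query:
SELECT id, title, rating FROM movies WHERE rating > 6.1

Result:
id | title        | rating
---+--------------+-------
1  | Parasite     | 8.4   
2  | Interstellar | 7.4   
3  | Shrek        | 6.7   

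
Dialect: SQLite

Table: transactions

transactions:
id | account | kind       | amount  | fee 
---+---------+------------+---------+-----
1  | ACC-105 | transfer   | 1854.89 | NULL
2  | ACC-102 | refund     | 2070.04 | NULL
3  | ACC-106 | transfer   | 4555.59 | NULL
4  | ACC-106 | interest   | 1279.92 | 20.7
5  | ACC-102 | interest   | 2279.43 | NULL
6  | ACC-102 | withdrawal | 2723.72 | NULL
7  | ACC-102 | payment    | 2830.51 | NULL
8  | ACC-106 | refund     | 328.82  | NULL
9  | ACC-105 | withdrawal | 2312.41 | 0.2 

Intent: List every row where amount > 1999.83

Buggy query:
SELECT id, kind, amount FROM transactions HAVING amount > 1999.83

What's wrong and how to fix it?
Bug: HAVING filters the output of aggregation, but this query has no GROUP BY and no aggregate functions, so SQLite rejects it (HAVING clause on a non-aggregate query); the condition here is per row

Fix: Replace HAVING with WHERE since the condition applies to individual rows

Corrected query:
SELECT id, kind, amount FROM transactions WHERE amount > 1999.83

Result:
id | kind       | amount 
---+------------+--------
2  | refund     | 2070.04
3  | transfer   | 4555.59
5  | interest   | 2279.43
6  | withdrawal | 2723.72
7  | payment    | 2830.51
9  | withdrawal | 2312.41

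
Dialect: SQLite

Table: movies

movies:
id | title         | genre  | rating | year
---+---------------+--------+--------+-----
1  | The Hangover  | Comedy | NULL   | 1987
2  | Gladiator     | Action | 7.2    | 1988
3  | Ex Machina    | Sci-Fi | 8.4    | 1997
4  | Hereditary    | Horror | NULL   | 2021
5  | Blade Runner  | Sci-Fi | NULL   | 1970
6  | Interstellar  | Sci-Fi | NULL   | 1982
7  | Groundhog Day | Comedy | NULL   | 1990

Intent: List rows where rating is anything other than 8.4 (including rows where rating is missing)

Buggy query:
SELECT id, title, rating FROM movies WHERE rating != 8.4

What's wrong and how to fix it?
Bug: Inequality against NULL is unknown, not true; rows with NULL are dropped

Fix: Add an explicit OR rating IS NULL to include the missing-value rows

Corrected query:
SELECT id, title, rating FROM movies WHERE rating != 8.4 OR rating IS NULL

Result:
id | title         | rating
---+---------------+-------
1  | The Hangover  | NULL  
2  | Gladiator     | 7.2   
4  | Hereditary    | NULL  
5  | Blade Runner  | NULL  
6  | Interstellar  | NULL  
7  | Groundhog Day | NULL  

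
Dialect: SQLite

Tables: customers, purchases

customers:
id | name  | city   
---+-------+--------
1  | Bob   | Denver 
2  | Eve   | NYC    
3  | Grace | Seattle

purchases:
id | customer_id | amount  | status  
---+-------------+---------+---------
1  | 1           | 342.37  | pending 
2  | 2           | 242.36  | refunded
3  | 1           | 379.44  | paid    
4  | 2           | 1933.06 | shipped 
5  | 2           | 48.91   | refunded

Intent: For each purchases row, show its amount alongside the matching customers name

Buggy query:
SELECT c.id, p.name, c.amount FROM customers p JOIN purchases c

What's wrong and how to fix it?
Bug: Missing join condition: each purchases row is matched to all customers rows instead of just its own

Fix: Specify the join condition linking the foreign key to the parent id

Corrected query:
SELECT c.id, p.name, c.amount FROM customers p JOIN purchases c ON c.customer_id = p.id

Result:
id | name | amount 
---+------+--------
1  | Bob  | 342.37 
2  | Eve  | 242.36 
3  | Bob  | 379.44 
4  | Eve  | 1933.06
5  | Eve  | 48.91  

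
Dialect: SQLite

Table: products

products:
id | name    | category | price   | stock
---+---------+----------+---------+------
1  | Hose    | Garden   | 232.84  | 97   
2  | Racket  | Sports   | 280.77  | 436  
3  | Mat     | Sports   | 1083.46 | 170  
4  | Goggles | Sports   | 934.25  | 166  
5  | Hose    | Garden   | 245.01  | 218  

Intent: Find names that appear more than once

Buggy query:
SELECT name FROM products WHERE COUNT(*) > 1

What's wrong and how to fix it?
Bug: WHERE can't reference COUNT(*); aggregates are computed after WHERE

Fix: GROUP BY name, then filter groups with HAVING COUNT(*) > 1

Corrected query:
SELECT name FROM products GROUP BY name HAVING COUNT(*) > 1

Result:
name
----
Hose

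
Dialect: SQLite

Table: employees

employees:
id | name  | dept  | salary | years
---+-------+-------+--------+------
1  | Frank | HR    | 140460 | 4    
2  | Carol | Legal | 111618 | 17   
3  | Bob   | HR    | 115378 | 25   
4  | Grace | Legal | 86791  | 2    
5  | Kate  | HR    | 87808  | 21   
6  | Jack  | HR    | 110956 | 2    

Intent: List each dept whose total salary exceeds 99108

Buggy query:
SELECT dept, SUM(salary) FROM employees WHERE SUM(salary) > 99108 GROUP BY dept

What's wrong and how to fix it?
Bug: Aggregate functions cannot appear in a WHERE clause

Fix: Move the aggregate condition to a HAVING clause

Corrected query:
SELECT dept, SUM(salary) FROM employees GROUP BY dept HAVING SUM(salary) > 99108

Result:
dept  | SUM(salary)
------+------------
HR    | 454602     
Legal | 198409     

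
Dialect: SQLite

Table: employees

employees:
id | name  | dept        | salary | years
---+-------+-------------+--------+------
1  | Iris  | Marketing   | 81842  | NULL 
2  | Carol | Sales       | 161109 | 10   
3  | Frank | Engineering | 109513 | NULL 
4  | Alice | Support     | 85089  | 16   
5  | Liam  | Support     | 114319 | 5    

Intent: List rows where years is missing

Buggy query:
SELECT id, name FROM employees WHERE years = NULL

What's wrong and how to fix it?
Bug: Comparing to NULL with '=' never matches; NULL = NULL is unknown, not true

Fix: Use IS NULL to test for NULL

Corrected query:
SELECT id, name FROM employees WHERE years IS NULL

Result:
id | name 
---+------
1  | Iris 
3  | Frank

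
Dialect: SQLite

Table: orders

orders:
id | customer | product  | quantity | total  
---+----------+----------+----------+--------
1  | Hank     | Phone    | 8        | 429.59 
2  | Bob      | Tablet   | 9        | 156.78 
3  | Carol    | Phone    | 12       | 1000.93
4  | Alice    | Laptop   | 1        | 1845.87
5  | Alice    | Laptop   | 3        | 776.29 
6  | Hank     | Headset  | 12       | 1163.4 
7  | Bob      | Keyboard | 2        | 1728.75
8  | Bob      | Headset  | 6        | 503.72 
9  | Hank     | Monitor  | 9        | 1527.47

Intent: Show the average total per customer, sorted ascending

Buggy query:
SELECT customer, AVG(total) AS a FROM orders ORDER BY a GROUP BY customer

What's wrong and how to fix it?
Bug: GROUP BY must precede ORDER BY

Fix: Move ORDER BY to the end, after GROUP BY

Corrected query:
SELECT customer, AVG(total) AS a FROM orders GROUP BY customer ORDER BY a

Result:
customer | a          
---------+------------
Bob      | 796.416667 
Carol    | 1000.93    
Hank     | 1040.153333
Alice    | 1311.08    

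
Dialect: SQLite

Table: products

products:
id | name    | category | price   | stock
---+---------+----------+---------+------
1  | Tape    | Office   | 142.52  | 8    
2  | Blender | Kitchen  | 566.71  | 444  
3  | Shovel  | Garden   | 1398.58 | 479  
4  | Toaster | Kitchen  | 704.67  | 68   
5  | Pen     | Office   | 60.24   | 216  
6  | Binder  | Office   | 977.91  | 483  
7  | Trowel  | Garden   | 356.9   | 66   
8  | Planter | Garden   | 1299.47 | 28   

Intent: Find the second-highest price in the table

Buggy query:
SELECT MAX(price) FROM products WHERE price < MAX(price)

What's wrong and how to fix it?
Bug: The inner MAX is an aggregate inside WHERE, which is not allowed

Fix: Put the inner MAX in a scalar subquery

Corrected query:
SELECT MAX(price) FROM products WHERE price < (SELECT MAX(price) FROM products)

Result:
MAX(price)
----------
1299.47   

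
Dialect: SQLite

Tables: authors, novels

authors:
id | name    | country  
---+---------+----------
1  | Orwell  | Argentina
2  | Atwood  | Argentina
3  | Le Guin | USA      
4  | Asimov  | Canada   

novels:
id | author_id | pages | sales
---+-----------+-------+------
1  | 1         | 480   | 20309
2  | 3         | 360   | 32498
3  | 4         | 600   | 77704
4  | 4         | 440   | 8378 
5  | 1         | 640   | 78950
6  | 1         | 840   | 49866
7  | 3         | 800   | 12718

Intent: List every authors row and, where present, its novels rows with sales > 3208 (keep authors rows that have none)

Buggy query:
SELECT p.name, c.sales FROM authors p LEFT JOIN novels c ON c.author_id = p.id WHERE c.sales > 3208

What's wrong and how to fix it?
Bug: Filtering c.sales in WHERE discards the NULL rows produced by LEFT JOIN, turning it into an inner join

Fix: Put 'c.sales > 3208' in the JOIN's ON clause instead of WHERE

Corrected query:
SELECT p.name, c.sales FROM authors p LEFT JOIN novels c ON c.author_id = p.id AND c.sales > 3208

Result:
name    | sales
--------+------
Orwell  | 20309
Orwell  | 49866
Orwell  | 78950
Atwood  | NULL 
Le Guin | 12718
Le Guin | 32498
Asimov  | 8378 
Asimov  | 77704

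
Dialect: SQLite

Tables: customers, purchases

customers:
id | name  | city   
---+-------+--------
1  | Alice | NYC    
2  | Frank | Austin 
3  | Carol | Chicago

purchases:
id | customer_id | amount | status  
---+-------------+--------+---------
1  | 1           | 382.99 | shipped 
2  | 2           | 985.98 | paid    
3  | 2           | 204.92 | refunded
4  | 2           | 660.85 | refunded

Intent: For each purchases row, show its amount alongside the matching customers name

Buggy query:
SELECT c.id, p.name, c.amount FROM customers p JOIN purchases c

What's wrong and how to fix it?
Bug: Missing join condition: each purchases row is matched to all customers rows instead of just its own

Fix: Specify the join condition linking the foreign key to the parent id

Corrected query:
SELECT c.id, p.name, c.amount FROM customers p JOIN purchases c ON c.customer_id = p.id

Result:
id | name  | amount
---+-------+-------
1  | Alice | 382.99
2  | Frank | 985.98
3  | Frank | 204.92
4  | Frank | 660.85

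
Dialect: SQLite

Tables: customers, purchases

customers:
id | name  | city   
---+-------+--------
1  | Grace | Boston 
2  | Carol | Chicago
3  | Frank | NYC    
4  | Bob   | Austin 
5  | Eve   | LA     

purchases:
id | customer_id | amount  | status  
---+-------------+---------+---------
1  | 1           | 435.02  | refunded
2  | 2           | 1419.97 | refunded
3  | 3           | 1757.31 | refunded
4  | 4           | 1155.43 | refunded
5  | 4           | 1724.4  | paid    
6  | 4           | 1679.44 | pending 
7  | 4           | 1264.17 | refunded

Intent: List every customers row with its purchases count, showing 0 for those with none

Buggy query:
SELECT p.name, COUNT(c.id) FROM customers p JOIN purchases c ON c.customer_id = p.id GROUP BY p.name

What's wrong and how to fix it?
Bug: INNER JOIN drops customers rows that have no matching purchases rows

Fix: Switch to LEFT JOIN to retain unmatched parent rows

Corrected query:
SELECT p.name, COUNT(c.id) FROM customers p LEFT JOIN purchases c ON c.customer_id = p.id GROUP BY p.name

Result:
name  | COUNT(c.id)
------+------------
Bob   | 4          
Carol | 1          
Eve   | 0          
Frank | 1          
Grace | 1          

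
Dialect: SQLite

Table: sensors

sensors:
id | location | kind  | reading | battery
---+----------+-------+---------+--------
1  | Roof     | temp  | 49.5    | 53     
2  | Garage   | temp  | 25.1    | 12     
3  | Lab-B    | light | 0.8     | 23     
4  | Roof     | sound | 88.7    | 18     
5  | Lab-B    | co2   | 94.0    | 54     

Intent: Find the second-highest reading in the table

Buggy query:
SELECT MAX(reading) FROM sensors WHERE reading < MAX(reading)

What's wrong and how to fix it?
Bug: MAX(reading) on the right of the comparison is an aggregate-in-WHERE error

Fix: Put the inner MAX in a scalar subquery

Corrected query:
SELECT MAX(reading) FROM sensors WHERE reading < (SELECT MAX(reading) FROM sensors)

Result:
MAX(reading)
------------
88.7        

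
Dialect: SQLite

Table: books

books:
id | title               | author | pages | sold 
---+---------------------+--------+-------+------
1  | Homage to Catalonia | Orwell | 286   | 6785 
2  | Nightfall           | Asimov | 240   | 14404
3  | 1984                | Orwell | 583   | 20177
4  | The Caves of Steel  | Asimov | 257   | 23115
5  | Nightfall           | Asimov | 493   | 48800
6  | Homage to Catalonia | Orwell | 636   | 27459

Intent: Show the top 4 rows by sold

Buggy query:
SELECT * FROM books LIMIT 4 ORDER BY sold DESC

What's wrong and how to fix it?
Bug: LIMIT must come after ORDER BY

Fix: Swap the clauses: ORDER BY first, then LIMIT

Corrected query:
SELECT * FROM books ORDER BY sold DESC LIMIT 4

Result:
id | title               | author | pages | sold 
---+---------------------+--------+-------+------
5  | Nightfall           | Asimov | 493   | 48800
6  | Homage to Catalonia | Orwell | 636   | 27459
4  | The Caves of Steel  | Asimov | 257   | 23115
3  | 1984                | Orwell | 583   | 20177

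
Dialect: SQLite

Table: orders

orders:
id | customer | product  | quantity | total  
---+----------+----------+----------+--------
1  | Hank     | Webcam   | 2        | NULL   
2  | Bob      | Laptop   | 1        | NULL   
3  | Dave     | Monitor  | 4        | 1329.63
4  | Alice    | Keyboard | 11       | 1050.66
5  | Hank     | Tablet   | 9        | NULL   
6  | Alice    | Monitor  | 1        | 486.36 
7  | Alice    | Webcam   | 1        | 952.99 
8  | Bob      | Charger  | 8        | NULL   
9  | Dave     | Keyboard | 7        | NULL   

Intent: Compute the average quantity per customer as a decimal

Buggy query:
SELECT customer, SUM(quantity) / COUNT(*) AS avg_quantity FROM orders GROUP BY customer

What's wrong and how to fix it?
Bug: Both operands are integers, so '/' performs integer division and truncates

Fix: Multiply by 1.0 (or CAST to REAL) to force floating-point division

Corrected query:
SELECT customer, SUM(quantity) * 1.0 / COUNT(*) AS avg_quantity FROM orders GROUP BY customer

Result:
customer | avg_quantity
---------+-------------
Alice    | 4.333333    
Bob      | 4.5         
Dave     | 5.5         
Hank     | 5.5         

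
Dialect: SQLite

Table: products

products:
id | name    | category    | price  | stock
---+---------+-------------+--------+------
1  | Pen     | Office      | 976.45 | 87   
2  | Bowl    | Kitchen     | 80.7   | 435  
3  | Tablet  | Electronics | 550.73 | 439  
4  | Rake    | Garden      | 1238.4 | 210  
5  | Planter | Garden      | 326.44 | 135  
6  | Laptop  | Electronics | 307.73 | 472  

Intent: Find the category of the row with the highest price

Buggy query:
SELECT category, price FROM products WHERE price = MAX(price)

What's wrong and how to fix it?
Bug: WHERE is evaluated per row; an aggregate over the whole table isn't defined there

Fix: Use a subquery: WHERE price = (SELECT MAX(price) FROM products)

Corrected query:
SELECT category, price FROM products WHERE price = (SELECT MAX(price) FROM products)

Result:
category | price 
---------+-------
Garden   | 1238.4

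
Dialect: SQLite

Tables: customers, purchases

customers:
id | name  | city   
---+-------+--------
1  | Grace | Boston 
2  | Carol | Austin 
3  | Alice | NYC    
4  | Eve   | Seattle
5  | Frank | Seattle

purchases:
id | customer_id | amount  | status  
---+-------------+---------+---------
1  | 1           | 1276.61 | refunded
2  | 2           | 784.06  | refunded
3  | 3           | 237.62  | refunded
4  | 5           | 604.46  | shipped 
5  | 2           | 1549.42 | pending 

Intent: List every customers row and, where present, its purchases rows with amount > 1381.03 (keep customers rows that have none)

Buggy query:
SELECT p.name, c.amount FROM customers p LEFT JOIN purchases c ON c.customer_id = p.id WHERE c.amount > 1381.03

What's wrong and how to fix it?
Bug: A WHERE condition on the right-hand table after LEFT JOIN drops unmatched parents

Fix: Move the right-table condition into the ON clause so unmatched parents are kept

Corrected query:
SELECT p.name, c.amount FROM customers p LEFT JOIN purchases c ON c.customer_id = p.id AND c.amount > 1381.03

Result:
name  | amount 
------+--------
Grace | NULL   
Carol | 1549.42
Alice | NULL   
Eve   | NULL   
Frank | NULL   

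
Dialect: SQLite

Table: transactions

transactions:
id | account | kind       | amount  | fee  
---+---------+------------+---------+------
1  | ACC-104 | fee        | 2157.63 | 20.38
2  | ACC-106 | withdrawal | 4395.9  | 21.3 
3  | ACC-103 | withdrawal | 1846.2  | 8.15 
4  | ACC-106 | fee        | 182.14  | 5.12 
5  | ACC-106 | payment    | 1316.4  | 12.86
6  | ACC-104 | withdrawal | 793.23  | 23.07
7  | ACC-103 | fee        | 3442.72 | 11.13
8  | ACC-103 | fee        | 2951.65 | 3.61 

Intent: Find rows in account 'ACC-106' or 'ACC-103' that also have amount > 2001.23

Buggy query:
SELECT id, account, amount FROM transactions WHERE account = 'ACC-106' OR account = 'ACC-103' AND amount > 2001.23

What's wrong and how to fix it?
Bug: AND binds tighter than OR, so this parses as account = 'ACC-106' OR (account = 'ACC-103' AND amount > 2001.23)

Fix: Add parentheses around the OR so the AND applies to both alternatives

Corrected query:
SELECT id, account, amount FROM transactions WHERE (account = 'ACC-106' OR account = 'ACC-103') AND amount > 2001.23

Result:
id | account | amount 
---+---------+--------
2  | ACC-106 | 4395.9 
7  | ACC-103 | 3442.72
8  | ACC-103 | 2951.65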